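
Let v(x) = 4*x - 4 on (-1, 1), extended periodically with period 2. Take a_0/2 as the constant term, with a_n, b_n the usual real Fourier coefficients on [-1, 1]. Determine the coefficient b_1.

b_1 = ∫_{-1}^{1} v(x) sin(pi*x) dx.
Integrating by parts (boundary term plus one more integral), an antiderivative of (4*x - 4) sin(pi*x) is -4*x*cos(pi*x)/pi + 4*sin(pi*x)/pi**2 + 4*cos(pi*x)/pi; evaluating from -1 to 1: ∫_{-1}^{1} (4*x - 4) sin(pi*x) dx = (0) - (-8/pi) = 8/pi.
Hence b_1 = 8/pi.

8/pi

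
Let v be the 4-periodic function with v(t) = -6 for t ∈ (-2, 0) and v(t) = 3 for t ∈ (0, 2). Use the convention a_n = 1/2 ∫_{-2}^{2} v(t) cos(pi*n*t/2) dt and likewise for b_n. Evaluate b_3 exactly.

b_3 = 1/2 ∫_{-2}^{2} v(t) sin(3*pi*t/2) dt.
Split the integral at the breakpoints.
Directly, an antiderivative of (-6) sin(3*pi*t/2) is 4*cos(3*pi*t/2)/pi; evaluating from -2 to 0: ∫_{-2}^{0} (-6) sin(3*pi*t/2) dt = (4/pi) - (-4/pi) = 8/pi.
Directly, an antiderivative of (3) sin(3*pi*t/2) is -2*cos(3*pi*t/2)/pi; evaluating from 0 to 2: ∫_{0}^{2} (3) sin(3*pi*t/2) dt = (2/pi) - (-2/pi) = 4/pi.
Summing the pieces and multiplying by (1/2) gives b_3 = 6/pi.

6/pi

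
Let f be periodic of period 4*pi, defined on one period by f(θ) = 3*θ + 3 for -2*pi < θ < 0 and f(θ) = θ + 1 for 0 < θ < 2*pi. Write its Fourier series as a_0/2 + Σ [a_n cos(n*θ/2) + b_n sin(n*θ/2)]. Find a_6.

0

a_6 = (1/(2*pi)) ∫_{-2*pi}^{2*pi} f(θ) cos(3*θ) dθ.
Split the integral at the breakpoints.
Integrating by parts (boundary term plus one more integral), an antiderivative of (3*θ + 3) cos(3*θ) is θ*sin(3*θ) + sin(3*θ) + cos(3*θ)/3; evaluating from -2*pi to 0: ∫_{-2*pi}^{0} (3*θ + 3) cos(3*θ) dθ = (1/3) - (1/3) = 0.
Integrating by parts (boundary term plus one more integral), an antiderivative of (θ + 1) cos(3*θ) is θ*sin(3*θ)/3 + sin(3*θ)/3 + cos(3*θ)/9; evaluating from 0 to 2*pi: ∫_{0}^{2*pi} (θ + 1) cos(3*θ) dθ = (1/9) - (1/9) = 0.
Summing the pieces and multiplying by (1/(2*pi)) gives a_6 = 0.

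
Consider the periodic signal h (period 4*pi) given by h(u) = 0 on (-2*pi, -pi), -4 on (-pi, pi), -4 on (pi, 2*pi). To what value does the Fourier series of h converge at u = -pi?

At u = -pi the one-sided limits are h(-pi^-) = 0 and h(-pi^+) = -4.
By Dirichlet's theorem the series converges to their average, [(0) + (-4)]/2 = -2.

-2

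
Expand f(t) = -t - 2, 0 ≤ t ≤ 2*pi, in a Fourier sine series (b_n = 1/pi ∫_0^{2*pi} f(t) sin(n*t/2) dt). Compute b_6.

2/3

b_6 = 1/pi ∫_0^{2*pi} (-t - 2) sin(3*t) dt.
Integrating by parts (boundary term plus one more integral), an antiderivative of (-t - 2) sin(3*t) is t*cos(3*t)/3 - sin(3*t)/9 + 2*cos(3*t)/3; evaluating from 0 to 2*pi: ∫_{0}^{2*pi} (-t - 2) sin(3*t) dt = (2/3 + 2*pi/3) - (2/3) = 2*pi/3.
Hence b_6 = (1/pi)·(2*pi/3) = 2/3.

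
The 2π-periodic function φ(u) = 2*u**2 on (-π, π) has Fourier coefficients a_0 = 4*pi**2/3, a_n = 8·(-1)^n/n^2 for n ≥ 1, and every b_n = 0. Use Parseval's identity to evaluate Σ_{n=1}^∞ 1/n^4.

pi**4/90

Parseval: a_0^2/2 + Σ a_n^2 = (1/π) ∫_{-π}^{π} φ(u)^2 du = 8*pi**4/5.
Subtract a_0^2/2 = 8*pi**4/9: Σ a_n^2 = 32*pi**4/45.
Since a_n^2 = 64/n^4, Σ 1/n^4 = pi**4/90.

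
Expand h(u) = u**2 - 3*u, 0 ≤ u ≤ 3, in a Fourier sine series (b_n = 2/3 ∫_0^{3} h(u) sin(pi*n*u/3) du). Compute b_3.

-8/(3*pi**3)

b_3 = 2/3 ∫_0^{3} (u**2 - 3*u) sin(pi*u) du.
Integrating by parts twice (tabular method), an antiderivative of (u**2 - 3*u) sin(pi*u) is -u**2*cos(pi*u)/pi + 2*u*sin(pi*u)/pi**2 + 3*u*cos(pi*u)/pi - 3*sin(pi*u)/pi**2 + 2*cos(pi*u)/pi**3; evaluating from 0 to 3: ∫_{0}^{3} (u**2 - 3*u) sin(pi*u) du = (-2/pi**3) - (2/pi**3) = -4/pi**3.
Hence b_3 = (2/3)·(-4/pi**3) = -8/(3*pi**3).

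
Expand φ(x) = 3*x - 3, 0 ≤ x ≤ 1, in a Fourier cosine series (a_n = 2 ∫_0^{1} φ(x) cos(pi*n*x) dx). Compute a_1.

a_1 = 2 ∫_0^{1} (3*x - 3) cos(pi*x) dx.
Integrating by parts (boundary term plus one more integral), an antiderivative of (3*x - 3) cos(pi*x) is 3*x*sin(pi*x)/pi - 3*sin(pi*x)/pi + 3*cos(pi*x)/pi**2; evaluating from 0 to 1: ∫_{0}^{1} (3*x - 3) cos(pi*x) dx = (-3/pi**2) - (3/pi**2) = -6/pi**2.
Hence a_1 = 2·(-6/pi**2) = -12/pi**2.

-12/pi**2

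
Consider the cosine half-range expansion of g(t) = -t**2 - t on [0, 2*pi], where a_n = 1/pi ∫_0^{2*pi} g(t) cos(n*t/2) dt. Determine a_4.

-1

a_4 = 1/pi ∫_0^{2*pi} (-t**2 - t) cos(2*t) dt.
Integrating by parts twice (tabular method), an antiderivative of (-t**2 - t) cos(2*t) is -t**2*sin(2*t)/2 - t*sin(2*t)/2 - t*cos(2*t)/2 + sin(2*t)/4 - cos(2*t)/4; evaluating from 0 to 2*pi: ∫_{0}^{2*pi} (-t**2 - t) cos(2*t) dt = (-pi - 1/4) - (-1/4) = -pi.
Hence a_4 = (1/pi)·(-pi) = -1.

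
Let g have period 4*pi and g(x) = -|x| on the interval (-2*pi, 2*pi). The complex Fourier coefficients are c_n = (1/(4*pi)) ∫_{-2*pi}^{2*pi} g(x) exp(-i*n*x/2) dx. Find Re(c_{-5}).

4/(25*pi)

Since g is real-valued, Re(c_{-5}) = (1/(4*pi)) ∫_{-2*pi}^{2*pi} g(x) cos(-5*x/2) dx = a_{5}/2.
g is even and cos(-5*x/2) is even, so the integrand is even: ∫_{-2*pi}^{2*pi} g(x) cos(-5*x/2) dx = 2∫_0^{2*pi} g(x) cos(-5*x/2) dx.
Integrating by parts (boundary term plus one more integral), an antiderivative of (-x) cos(-5*x/2) is -2*x*sin(5*x/2)/5 - 4*cos(5*x/2)/25; evaluating from 0 to 2*pi: ∫_{0}^{2*pi} (-x) cos(-5*x/2) dx = (4/25) - (-4/25) = 8/25.
So ∫_{-2*pi}^{2*pi} g(x) cos(-5*x/2) dx = 16/25.
Hence Re(c_{-5}) = (1/(4*pi))·(16/25) = 4/(25*pi).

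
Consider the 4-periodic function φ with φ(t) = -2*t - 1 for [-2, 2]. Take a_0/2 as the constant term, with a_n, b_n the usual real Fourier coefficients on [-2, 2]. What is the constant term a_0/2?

a_0 = 1/2 ∫_{-2}^{2} φ(t) dt = 1/2 · (-4) = -2.
So the constant term a_0/2 = -1.

-1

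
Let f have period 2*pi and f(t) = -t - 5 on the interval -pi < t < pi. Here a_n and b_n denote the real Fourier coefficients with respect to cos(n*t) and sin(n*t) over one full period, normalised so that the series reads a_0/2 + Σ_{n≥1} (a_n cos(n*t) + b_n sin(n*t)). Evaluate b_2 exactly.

b_2 = 1/pi ∫_{-pi}^{pi} f(t) sin(2*t) dt.
Integrating by parts (boundary term plus one more integral), an antiderivative of (-t - 5) sin(2*t) is t*cos(2*t)/2 - sin(2*t)/4 + 5*cos(2*t)/2; evaluating from -pi to pi: ∫_{-pi}^{pi} (-t - 5) sin(2*t) dt = (pi/2 + 5/2) - (5/2 - pi/2) = pi.
Hence b_2 = (1/pi)·(pi) = 1.

1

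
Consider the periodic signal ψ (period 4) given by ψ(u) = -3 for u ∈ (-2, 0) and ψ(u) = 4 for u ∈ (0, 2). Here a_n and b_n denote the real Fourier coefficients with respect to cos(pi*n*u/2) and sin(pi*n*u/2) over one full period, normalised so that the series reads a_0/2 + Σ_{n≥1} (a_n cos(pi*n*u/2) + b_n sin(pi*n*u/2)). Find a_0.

1

a_0 = 1/2 ∫_{-2}^{2} ψ(u) du = 1/2 · (2) = 1.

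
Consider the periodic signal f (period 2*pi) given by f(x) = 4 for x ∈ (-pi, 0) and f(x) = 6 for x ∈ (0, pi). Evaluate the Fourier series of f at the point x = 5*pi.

x = 5*pi differs from x = pi by 2 full period(s), and the series is 2*pi-periodic.
At x = pi the one-sided limits are f(pi^-) = 6 and f(pi^+) = 4.
By Dirichlet's theorem the series converges to their average, [(6) + (4)]/2 = 5.

5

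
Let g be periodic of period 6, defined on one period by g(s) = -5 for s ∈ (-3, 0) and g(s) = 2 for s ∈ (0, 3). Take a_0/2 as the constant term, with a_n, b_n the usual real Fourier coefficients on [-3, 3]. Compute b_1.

14/pi

b_1 = 1/3 ∫_{-3}^{3} g(s) sin(pi*s/3) ds.
Split the integral at the breakpoints.
Directly, an antiderivative of (-5) sin(pi*s/3) is 15*cos(pi*s/3)/pi; evaluating from -3 to 0: ∫_{-3}^{0} (-5) sin(pi*s/3) ds = (15/pi) - (-15/pi) = 30/pi.
Directly, an antiderivative of (2) sin(pi*s/3) is -6*cos(pi*s/3)/pi; evaluating from 0 to 3: ∫_{0}^{3} (2) sin(pi*s/3) ds = (6/pi) - (-6/pi) = 12/pi.
Summing the pieces and multiplying by (1/3) gives b_1 = 14/pi.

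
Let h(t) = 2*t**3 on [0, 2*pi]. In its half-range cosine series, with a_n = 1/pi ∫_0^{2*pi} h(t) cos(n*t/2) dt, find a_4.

6*pi

a_4 = 1/pi ∫_0^{2*pi} (2*t**3) cos(2*t) dt.
Integrating by parts three times (tabular method), an antiderivative of (2*t**3) cos(2*t) is t**3*sin(2*t) + 3*t**2*cos(2*t)/2 - 3*t*sin(2*t)/2 - 3*cos(2*t)/4; evaluating from 0 to 2*pi: ∫_{0}^{2*pi} (2*t**3) cos(2*t) dt = (-3/4 + 6*pi**2) - (-3/4) = 6*pi**2.
Hence a_4 = (1/pi)·(6*pi**2) = 6*pi.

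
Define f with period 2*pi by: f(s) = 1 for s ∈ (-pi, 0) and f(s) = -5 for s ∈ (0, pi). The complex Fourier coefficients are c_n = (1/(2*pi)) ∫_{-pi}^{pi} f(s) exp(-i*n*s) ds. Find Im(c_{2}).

0

Since f is real-valued, Im(c_{2}) = -(1/(2*pi)) ∫_{-pi}^{pi} f(s) sin(2*s) ds = -b_{2}/2.
Split the integral at the breakpoints.
Directly, an antiderivative of (1) sin(2*s) is -cos(2*s)/2; evaluating from -pi to 0: ∫_{-pi}^{0} (1) sin(2*s) ds = (-1/2) - (-1/2) = 0.
Directly, an antiderivative of (-5) sin(2*s) is 5*cos(2*s)/2; evaluating from 0 to pi: ∫_{0}^{pi} (-5) sin(2*s) ds = (5/2) - (5/2) = 0.
So ∫_{-pi}^{pi} f(s) sin(2*s) ds = 0.
Hence Im(c_{2}) = (-1/(2*pi))·(0) = 0.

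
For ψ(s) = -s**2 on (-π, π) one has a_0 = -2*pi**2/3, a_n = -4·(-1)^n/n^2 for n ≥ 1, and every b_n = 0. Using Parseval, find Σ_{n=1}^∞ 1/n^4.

pi**4/90

Parseval: a_0^2/2 + Σ a_n^2 = (1/π) ∫_{-π}^{π} ψ(s)^2 ds = 2*pi**4/5.
Subtract a_0^2/2 = 2*pi**4/9: Σ a_n^2 = 8*pi**4/45.
Since a_n^2 = 16/n^4, Σ 1/n^4 = pi**4/90.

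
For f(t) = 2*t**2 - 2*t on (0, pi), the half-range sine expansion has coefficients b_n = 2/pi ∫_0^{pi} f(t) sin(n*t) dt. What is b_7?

4*(-49*pi - 4 + 49*pi**2)/(343*pi)

b_7 = 2/pi ∫_0^{pi} (2*t**2 - 2*t) sin(7*t) dt.
Integrating by parts twice (tabular method), an antiderivative of (2*t**2 - 2*t) sin(7*t) is -2*t**2*cos(7*t)/7 + 4*t*sin(7*t)/49 + 2*t*cos(7*t)/7 - 2*sin(7*t)/49 + 4*cos(7*t)/343; evaluating from 0 to pi: ∫_{0}^{pi} (2*t**2 - 2*t) sin(7*t) dt = (-2*pi/7 - 4/343 + 2*pi**2/7) - (4/343) = -2*pi/7 - 8/343 + 2*pi**2/7.
Hence b_7 = (2/pi)·(-2*pi/7 - 8/343 + 2*pi**2/7) = 4*(-49*pi - 4 + 49*pi**2)/(343*pi).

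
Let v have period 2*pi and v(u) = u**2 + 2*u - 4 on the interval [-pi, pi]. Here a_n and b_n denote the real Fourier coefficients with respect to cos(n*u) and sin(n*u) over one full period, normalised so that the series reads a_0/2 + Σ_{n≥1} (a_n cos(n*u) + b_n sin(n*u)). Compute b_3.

4/3

b_3 = 1/pi ∫_{-pi}^{pi} v(u) sin(3*u) du.
Integrating by parts twice (tabular method), an antiderivative of (u**2 + 2*u - 4) sin(3*u) is -u**2*cos(3*u)/3 + 2*u*sin(3*u)/9 - 2*u*cos(3*u)/3 + 2*sin(3*u)/9 + 38*cos(3*u)/27; evaluating from -pi to pi: ∫_{-pi}^{pi} (u**2 + 2*u - 4) sin(3*u) du = (-38/27 + 2*pi/3 + pi**2/3) - (-2*pi/3 - 38/27 + pi**2/3) = 4*pi/3.
Hence b_3 = (1/pi)·(4*pi/3) = 4/3.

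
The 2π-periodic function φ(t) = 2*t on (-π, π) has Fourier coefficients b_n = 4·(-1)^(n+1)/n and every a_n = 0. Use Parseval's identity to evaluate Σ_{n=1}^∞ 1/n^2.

pi**2/6

Parseval: Σ b_n^2 = (1/π) ∫_{-π}^{π} φ(t)^2 dt = 8*pi**2/3.
Σ b_n^2 = Σ 16/n^2, so Σ 1/n^2 = (8*pi**2/3)/16 = pi**2/6.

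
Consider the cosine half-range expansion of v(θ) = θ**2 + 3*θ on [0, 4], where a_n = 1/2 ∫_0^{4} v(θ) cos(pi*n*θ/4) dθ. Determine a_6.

a_6 = 1/2 ∫_0^{4} (θ**2 + 3*θ) cos(3*pi*θ/2) dθ.
Integrating by parts twice (tabular method), an antiderivative of (θ**2 + 3*θ) cos(3*pi*θ/2) is 2*θ**2*sin(3*pi*θ/2)/(3*pi) + 2*θ*sin(3*pi*θ/2)/pi + 8*θ*cos(3*pi*θ/2)/(9*pi**2) - 16*sin(3*pi*θ/2)/(27*pi**3) + 4*cos(3*pi*θ/2)/(3*pi**2); evaluating from 0 to 4: ∫_{0}^{4} (θ**2 + 3*θ) cos(3*pi*θ/2) dθ = (44/(9*pi**2)) - (4/(3*pi**2)) = 32/(9*pi**2).
Hence a_6 = (1/2)·(32/(9*pi**2)) = 16/(9*pi**2).

16/(9*pi**2)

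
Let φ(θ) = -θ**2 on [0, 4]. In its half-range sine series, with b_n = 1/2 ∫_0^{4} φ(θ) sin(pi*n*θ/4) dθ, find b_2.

16/pi

b_2 = 1/2 ∫_0^{4} (-θ**2) sin(pi*θ/2) dθ.
Integrating by parts twice (tabular method), an antiderivative of (-θ**2) sin(pi*θ/2) is 2*θ**2*cos(pi*θ/2)/pi - 8*θ*sin(pi*θ/2)/pi**2 - 16*cos(pi*θ/2)/pi**3; evaluating from 0 to 4: ∫_{0}^{4} (-θ**2) sin(pi*θ/2) dθ = (-16/pi**3 + 32/pi) - (-16/pi**3) = 32/pi.
Hence b_2 = (1/2)·(32/pi) = 16/pi.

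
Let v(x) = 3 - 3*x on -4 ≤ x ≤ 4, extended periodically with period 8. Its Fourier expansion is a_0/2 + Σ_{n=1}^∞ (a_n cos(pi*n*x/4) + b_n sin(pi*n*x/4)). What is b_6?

b_6 = 1/4 ∫_{-4}^{4} v(x) sin(3*pi*x/2) dx.
Integrating by parts (boundary term plus one more integral), an antiderivative of (3 - 3*x) sin(3*pi*x/2) is 2*x*cos(3*pi*x/2)/pi - 4*sin(3*pi*x/2)/(3*pi**2) - 2*cos(3*pi*x/2)/pi; evaluating from -4 to 4: ∫_{-4}^{4} (3 - 3*x) sin(3*pi*x/2) dx = (6/pi) - (-10/pi) = 16/pi.
Hence b_6 = (1/4)·(16/pi) = 4/pi.

4/pi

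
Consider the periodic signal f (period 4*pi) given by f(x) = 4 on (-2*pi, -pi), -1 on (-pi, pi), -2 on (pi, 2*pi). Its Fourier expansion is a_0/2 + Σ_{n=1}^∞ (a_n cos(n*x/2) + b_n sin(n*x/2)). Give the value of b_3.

-2/pi

b_3 = (1/(2*pi)) ∫_{-2*pi}^{2*pi} f(x) sin(3*x/2) dx.
Split the integral at the breakpoints.
Directly, an antiderivative of (4) sin(3*x/2) is -8*cos(3*x/2)/3; evaluating from -2*pi to -pi: ∫_{-2*pi}^{-pi} (4) sin(3*x/2) dx = (0) - (8/3) = -8/3.
Directly, an antiderivative of (-1) sin(3*x/2) is 2*cos(3*x/2)/3; evaluating from -pi to pi: ∫_{-pi}^{pi} (-1) sin(3*x/2) dx = (0) - (0) = 0.
Directly, an antiderivative of (-2) sin(3*x/2) is 4*cos(3*x/2)/3; evaluating from pi to 2*pi: ∫_{pi}^{2*pi} (-2) sin(3*x/2) dx = (-4/3) - (0) = -4/3.
Summing the pieces and multiplying by (1/(2*pi)) gives b_3 = -2/pi.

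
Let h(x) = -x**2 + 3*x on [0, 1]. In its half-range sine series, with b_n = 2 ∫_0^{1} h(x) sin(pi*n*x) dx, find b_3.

b_3 = 2 ∫_0^{1} (-x**2 + 3*x) sin(3*pi*x) dx.
Integrating by parts twice (tabular method), an antiderivative of (-x**2 + 3*x) sin(3*pi*x) is x**2*cos(3*pi*x)/(3*pi) - 2*x*sin(3*pi*x)/(9*pi**2) - x*cos(3*pi*x)/pi + sin(3*pi*x)/(3*pi**2) - 2*cos(3*pi*x)/(27*pi**3); evaluating from 0 to 1: ∫_{0}^{1} (-x**2 + 3*x) sin(3*pi*x) dx = (2*(1 + 9*pi**2)/(27*pi**3)) - (-2/(27*pi**3)) = 2*(2 + 9*pi**2)/(27*pi**3).
Hence b_3 = 2·(2*(2 + 9*pi**2)/(27*pi**3)) = 4*(2 + 9*pi**2)/(27*pi**3).

4*(2 + 9*pi**2)/(27*pi**3)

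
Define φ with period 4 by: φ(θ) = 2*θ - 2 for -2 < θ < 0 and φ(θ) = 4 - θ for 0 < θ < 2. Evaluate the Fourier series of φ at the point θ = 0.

1

At θ = 0 the one-sided limits are φ(0^-) = -2 and φ(0^+) = 4.
By Dirichlet's theorem the series converges to their average, [(-2) + (4)]/2 = 1.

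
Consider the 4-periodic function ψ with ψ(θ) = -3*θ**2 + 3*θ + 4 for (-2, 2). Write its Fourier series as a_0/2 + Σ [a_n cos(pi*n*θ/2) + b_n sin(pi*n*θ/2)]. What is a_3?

16/(3*pi**2)

a_3 = 1/2 ∫_{-2}^{2} ψ(θ) cos(3*pi*θ/2) dθ.
Integrating by parts twice (tabular method), an antiderivative of (-3*θ**2 + 3*θ + 4) cos(3*pi*θ/2) is -2*θ**2*sin(3*pi*θ/2)/pi + 2*θ*sin(3*pi*θ/2)/pi - 8*θ*cos(3*pi*θ/2)/(3*pi**2) + 16*sin(3*pi*θ/2)/(9*pi**3) + 8*sin(3*pi*θ/2)/(3*pi) + 4*cos(3*pi*θ/2)/(3*pi**2); evaluating from -2 to 2: ∫_{-2}^{2} (-3*θ**2 + 3*θ + 4) cos(3*pi*θ/2) dθ = (4/pi**2) - (-20/(3*pi**2)) = 32/(3*pi**2).
Hence a_3 = (1/2)·(32/(3*pi**2)) = 16/(3*pi**2).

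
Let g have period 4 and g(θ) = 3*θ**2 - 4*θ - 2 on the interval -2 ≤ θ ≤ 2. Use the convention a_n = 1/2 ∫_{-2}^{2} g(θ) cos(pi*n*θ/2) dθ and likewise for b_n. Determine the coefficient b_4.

4/pi

b_4 = 1/2 ∫_{-2}^{2} g(θ) sin(2*pi*θ) dθ.
Integrating by parts twice (tabular method), an antiderivative of (3*θ**2 - 4*θ - 2) sin(2*pi*θ) is -3*θ**2*cos(2*pi*θ)/(2*pi) + 3*θ*sin(2*pi*θ)/(2*pi**2) + 2*θ*cos(2*pi*θ)/pi - sin(2*pi*θ)/pi**2 + 3*cos(2*pi*θ)/(4*pi**3) + cos(2*pi*θ)/pi; evaluating from -2 to 2: ∫_{-2}^{2} (3*θ**2 - 4*θ - 2) sin(2*pi*θ) dθ = ((3/4 - pi**2)/pi**3) - (-9/pi + 3/(4*pi**3)) = 8/pi.
Hence b_4 = (1/2)·(8/pi) = 4/pi.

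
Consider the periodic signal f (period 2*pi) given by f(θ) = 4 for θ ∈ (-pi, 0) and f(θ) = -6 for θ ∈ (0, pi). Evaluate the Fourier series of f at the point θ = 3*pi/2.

4

θ = 3*pi/2 differs from θ = -pi/2 by 1 full period(s), and the series is 2*pi-periodic.
f is continuous at θ = -pi/2 with value 4, so the series converges to 4 there.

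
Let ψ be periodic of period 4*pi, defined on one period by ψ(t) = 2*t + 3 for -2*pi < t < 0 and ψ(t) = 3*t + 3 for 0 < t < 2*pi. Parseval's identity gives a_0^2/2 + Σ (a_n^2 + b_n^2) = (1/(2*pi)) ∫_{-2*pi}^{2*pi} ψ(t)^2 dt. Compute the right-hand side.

18 + 6*pi + 52*pi**2/3

(1/(2*pi)) ∫_{-2*pi}^{2*pi} ψ(t)^2 dt = (1/(2*pi)) · (4*pi*(27 + 9*pi + 26*pi**2)/3) = 18 + 6*pi + 52*pi**2/3.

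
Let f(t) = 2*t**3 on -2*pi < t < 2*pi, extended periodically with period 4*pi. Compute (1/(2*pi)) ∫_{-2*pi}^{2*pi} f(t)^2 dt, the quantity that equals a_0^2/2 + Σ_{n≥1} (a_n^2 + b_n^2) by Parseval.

(1/(2*pi)) ∫_{-2*pi}^{2*pi} f(t)^2 dt = (1/(2*pi)) · (1024*pi**7/7) = 512*pi**6/7.

512*pi**6/7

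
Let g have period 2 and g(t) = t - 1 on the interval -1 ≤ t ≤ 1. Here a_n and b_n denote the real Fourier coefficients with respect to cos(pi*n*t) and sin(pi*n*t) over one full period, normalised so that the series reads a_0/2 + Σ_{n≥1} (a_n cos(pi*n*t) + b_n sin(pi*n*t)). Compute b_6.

b_6 = ∫_{-1}^{1} g(t) sin(6*pi*t) dt.
Integrating by parts (boundary term plus one more integral), an antiderivative of (t - 1) sin(6*pi*t) is -t*cos(6*pi*t)/(6*pi) + sin(6*pi*t)/(36*pi**2) + cos(6*pi*t)/(6*pi); evaluating from -1 to 1: ∫_{-1}^{1} (t - 1) sin(6*pi*t) dt = (0) - (1/(3*pi)) = -1/(3*pi).
Hence b_6 = -1/(3*pi).

-1/(3*pi)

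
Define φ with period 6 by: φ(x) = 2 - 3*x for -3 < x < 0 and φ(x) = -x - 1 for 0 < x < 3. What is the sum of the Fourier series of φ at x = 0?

1/2

At x = 0 the one-sided limits are φ(0^-) = 2 and φ(0^+) = -1.
By Dirichlet's theorem the series converges to their average, [(2) + (-1)]/2 = 1/2.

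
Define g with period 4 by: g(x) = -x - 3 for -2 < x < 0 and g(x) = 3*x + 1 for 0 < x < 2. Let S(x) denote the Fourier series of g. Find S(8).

x = 8 differs from x = 0 by 2 full period(s), and the series is 4-periodic.
At x = 0 the one-sided limits are g(0^-) = -3 and g(0^+) = 1.
By Dirichlet's theorem the series converges to their average, [(-3) + (1)]/2 = -1.

-1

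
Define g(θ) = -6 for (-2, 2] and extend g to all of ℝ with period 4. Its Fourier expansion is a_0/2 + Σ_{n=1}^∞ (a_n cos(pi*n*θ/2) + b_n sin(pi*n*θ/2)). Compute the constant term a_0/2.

a_0 = 1/2 ∫_{-2}^{2} g(θ) dθ = 1/2 · (-24) = -12.
So the constant term a_0/2 = -6.

-6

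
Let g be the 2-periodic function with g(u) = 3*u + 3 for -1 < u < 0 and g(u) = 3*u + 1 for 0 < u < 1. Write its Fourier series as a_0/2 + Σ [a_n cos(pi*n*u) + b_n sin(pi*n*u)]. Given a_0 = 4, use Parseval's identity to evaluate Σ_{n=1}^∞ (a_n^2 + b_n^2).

Parseval: a_0^2/2 + Σ_{n≥1} (a_n^2+b_n^2) = ∫_{-1}^{1} g(u)^2 du = 10.
Subtract a_0^2/2 = 8: Σ (a_n^2+b_n^2) = 2.

2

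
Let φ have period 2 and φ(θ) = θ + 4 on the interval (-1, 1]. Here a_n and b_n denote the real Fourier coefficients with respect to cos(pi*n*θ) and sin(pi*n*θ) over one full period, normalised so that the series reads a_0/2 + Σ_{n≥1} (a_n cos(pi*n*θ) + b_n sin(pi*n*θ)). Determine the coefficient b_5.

2/(5*pi)

b_5 = ∫_{-1}^{1} φ(θ) sin(5*pi*θ) dθ.
Integrating by parts (boundary term plus one more integral), an antiderivative of (θ + 4) sin(5*pi*θ) is -θ*cos(5*pi*θ)/(5*pi) + sin(5*pi*θ)/(25*pi**2) - 4*cos(5*pi*θ)/(5*pi); evaluating from -1 to 1: ∫_{-1}^{1} (θ + 4) sin(5*pi*θ) dθ = (1/pi) - (3/(5*pi)) = 2/(5*pi).
Hence b_5 = 2/(5*pi).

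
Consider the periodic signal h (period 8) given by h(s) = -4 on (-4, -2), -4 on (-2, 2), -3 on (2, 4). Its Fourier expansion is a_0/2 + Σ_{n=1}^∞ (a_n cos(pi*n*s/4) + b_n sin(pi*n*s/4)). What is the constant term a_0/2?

-15/4

a_0 = 1/4 ∫_{-4}^{4} h(s) ds = 1/4 · (-30) = -15/2.
So the constant term a_0/2 = -15/4.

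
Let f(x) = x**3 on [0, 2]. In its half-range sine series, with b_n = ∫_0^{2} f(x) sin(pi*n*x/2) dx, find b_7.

16*(-6 + 49*pi**2)/(343*pi**3)

b_7 = ∫_0^{2} (x**3) sin(7*pi*x/2) dx.
Integrating by parts three times (tabular method), an antiderivative of (x**3) sin(7*pi*x/2) is -2*x**3*cos(7*pi*x/2)/(7*pi) + 12*x**2*sin(7*pi*x/2)/(49*pi**2) + 48*x*cos(7*pi*x/2)/(343*pi**3) - 96*sin(7*pi*x/2)/(2401*pi**4); evaluating from 0 to 2: ∫_{0}^{2} (x**3) sin(7*pi*x/2) dx = (16*(-6 + 49*pi**2)/(343*pi**3)) - (0) = 16*(-6 + 49*pi**2)/(343*pi**3).
Hence b_7 = 16*(-6 + 49*pi**2)/(343*pi**3).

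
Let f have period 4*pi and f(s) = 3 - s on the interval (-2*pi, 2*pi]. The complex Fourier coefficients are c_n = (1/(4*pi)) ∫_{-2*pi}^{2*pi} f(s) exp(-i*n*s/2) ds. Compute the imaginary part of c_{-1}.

-2

Since f is real-valued, Im(c_{-1}) = -(1/(4*pi)) ∫_{-2*pi}^{2*pi} f(s) sin(-s/2) ds = b_{1}/2.
Integrating by parts (boundary term plus one more integral), an antiderivative of (3 - s) sin(-s/2) is -2*s*cos(s/2) + 4*sin(s/2) + 6*cos(s/2); evaluating from -2*pi to 2*pi: ∫_{-2*pi}^{2*pi} (3 - s) sin(-s/2) ds = (-6 + 4*pi) - (-4*pi - 6) = 8*pi.
Hence Im(c_{-1}) = (-1/(4*pi))·(8*pi) = -2.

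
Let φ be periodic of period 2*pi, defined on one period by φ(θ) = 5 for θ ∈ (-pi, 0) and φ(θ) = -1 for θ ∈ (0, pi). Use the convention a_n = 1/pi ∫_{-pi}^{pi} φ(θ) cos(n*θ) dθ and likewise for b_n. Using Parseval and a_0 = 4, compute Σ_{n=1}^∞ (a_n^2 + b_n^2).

18

Parseval: a_0^2/2 + Σ_{n≥1} (a_n^2+b_n^2) = 1/pi ∫_{-pi}^{pi} φ(θ)^2 dθ = 26.
Subtract a_0^2/2 = 8: Σ (a_n^2+b_n^2) = 18.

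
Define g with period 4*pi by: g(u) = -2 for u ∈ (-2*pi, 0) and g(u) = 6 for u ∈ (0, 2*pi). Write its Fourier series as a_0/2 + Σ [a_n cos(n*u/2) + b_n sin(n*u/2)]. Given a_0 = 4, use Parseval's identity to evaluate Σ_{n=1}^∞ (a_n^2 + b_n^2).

32

Parseval: a_0^2/2 + Σ_{n≥1} (a_n^2+b_n^2) = (1/(2*pi)) ∫_{-2*pi}^{2*pi} g(u)^2 du = 40.
Subtract a_0^2/2 = 8: Σ (a_n^2+b_n^2) = 32.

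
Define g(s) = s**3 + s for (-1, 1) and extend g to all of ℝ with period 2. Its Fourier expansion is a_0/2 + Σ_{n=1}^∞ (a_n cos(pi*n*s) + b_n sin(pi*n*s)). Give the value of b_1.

b_1 = ∫_{-1}^{1} g(s) sin(pi*s) ds.
g is odd and sin(pi*s) is odd, so the integrand is even and b_1 = 2 ∫_0^{1} g(s) sin(pi*s) ds.
Integrating by parts three times (tabular method), an antiderivative of (s**3 + s) sin(pi*s) is -s**3*cos(pi*s)/pi + 3*s**2*sin(pi*s)/pi**2 - s*cos(pi*s)/pi + 6*s*cos(pi*s)/pi**3 - 6*sin(pi*s)/pi**4 + sin(pi*s)/pi**2; evaluating from 0 to 1: ∫_{0}^{1} (s**3 + s) sin(pi*s) ds = (-6/pi**3 + 2/pi) - (0) = -6/pi**3 + 2/pi.
Hence b_1 = 2·(-6/pi**3 + 2/pi) = -12/pi**3 + 4/pi.

-12/pi**3 + 4/pi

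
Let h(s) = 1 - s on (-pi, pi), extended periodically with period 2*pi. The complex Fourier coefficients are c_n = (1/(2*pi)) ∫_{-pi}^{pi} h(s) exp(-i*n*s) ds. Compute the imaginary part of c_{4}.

-1/4

Since h is real-valued, Im(c_{4}) = -(1/(2*pi)) ∫_{-pi}^{pi} h(s) sin(4*s) ds = -b_{4}/2.
Integrating by parts (boundary term plus one more integral), an antiderivative of (1 - s) sin(4*s) is s*cos(4*s)/4 - sin(4*s)/16 - cos(4*s)/4; evaluating from -pi to pi: ∫_{-pi}^{pi} (1 - s) sin(4*s) ds = (-1/4 + pi/4) - (-pi/4 - 1/4) = pi/2.
Hence Im(c_{4}) = (-1/(2*pi))·(pi/2) = -1/4.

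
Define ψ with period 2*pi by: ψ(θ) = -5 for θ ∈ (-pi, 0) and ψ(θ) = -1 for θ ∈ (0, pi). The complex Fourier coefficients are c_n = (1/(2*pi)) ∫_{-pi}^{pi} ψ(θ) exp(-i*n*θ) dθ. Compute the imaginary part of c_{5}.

-4/(5*pi)

Since ψ is real-valued, Im(c_{5}) = -(1/(2*pi)) ∫_{-pi}^{pi} ψ(θ) sin(5*θ) dθ = -b_{5}/2.
Split the integral at the breakpoints.
Directly, an antiderivative of (-5) sin(5*θ) is cos(5*θ); evaluating from -pi to 0: ∫_{-pi}^{0} (-5) sin(5*θ) dθ = (1) - (-1) = 2.
Directly, an antiderivative of (-1) sin(5*θ) is cos(5*θ)/5; evaluating from 0 to pi: ∫_{0}^{pi} (-1) sin(5*θ) dθ = (-1/5) - (1/5) = -2/5.
So ∫_{-pi}^{pi} ψ(θ) sin(5*θ) dθ = 8/5.
Hence Im(c_{5}) = (-1/(2*pi))·(8/5) = -4/(5*pi).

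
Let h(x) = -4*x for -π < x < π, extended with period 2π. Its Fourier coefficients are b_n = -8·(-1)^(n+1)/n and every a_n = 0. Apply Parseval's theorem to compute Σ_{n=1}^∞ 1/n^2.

Parseval: Σ b_n^2 = (1/π) ∫_{-π}^{π} h(x)^2 dx = 32*pi**2/3.
Σ b_n^2 = Σ 64/n^2, so Σ 1/n^2 = (32*pi**2/3)/64 = pi**2/6.

pi**2/6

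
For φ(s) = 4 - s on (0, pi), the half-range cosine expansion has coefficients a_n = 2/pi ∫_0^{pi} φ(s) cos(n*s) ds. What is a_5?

a_5 = 2/pi ∫_0^{pi} (4 - s) cos(5*s) ds.
Integrating by parts (boundary term plus one more integral), an antiderivative of (4 - s) cos(5*s) is -s*sin(5*s)/5 + 4*sin(5*s)/5 - cos(5*s)/25; evaluating from 0 to pi: ∫_{0}^{pi} (4 - s) cos(5*s) ds = (1/25) - (-1/25) = 2/25.
Hence a_5 = (2/pi)·(2/25) = 4/(25*pi).

4/(25*pi)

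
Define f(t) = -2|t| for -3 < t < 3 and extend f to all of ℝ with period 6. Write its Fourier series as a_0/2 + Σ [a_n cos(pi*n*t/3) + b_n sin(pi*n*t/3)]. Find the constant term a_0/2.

-3

a_0 = 1/3 ∫_{-3}^{3} f(t) dt = 1/3 · (-18) = -6.
So the constant term a_0/2 = -3.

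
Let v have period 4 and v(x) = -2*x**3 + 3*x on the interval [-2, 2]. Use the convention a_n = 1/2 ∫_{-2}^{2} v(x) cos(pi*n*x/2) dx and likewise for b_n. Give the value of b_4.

-3/pi**3 + 5/pi

b_4 = 1/2 ∫_{-2}^{2} v(x) sin(2*pi*x) dx.
v is odd and sin(2*pi*x) is odd, so the integrand is even and b_4 = ∫_0^{2} v(x) sin(2*pi*x) dx.
Integrating by parts three times (tabular method), an antiderivative of (-2*x**3 + 3*x) sin(2*pi*x) is x**3*cos(2*pi*x)/pi - 3*x**2*sin(2*pi*x)/(2*pi**2) - 3*x*cos(2*pi*x)/(2*pi) - 3*x*cos(2*pi*x)/(2*pi**3) + 3*sin(2*pi*x)/(4*pi**4) + 3*sin(2*pi*x)/(4*pi**2); evaluating from 0 to 2: ∫_{0}^{2} (-2*x**3 + 3*x) sin(2*pi*x) dx = (-3/pi**3 + 5/pi) - (0) = -3/pi**3 + 5/pi.
Hence b_4 = -3/pi**3 + 5/pi.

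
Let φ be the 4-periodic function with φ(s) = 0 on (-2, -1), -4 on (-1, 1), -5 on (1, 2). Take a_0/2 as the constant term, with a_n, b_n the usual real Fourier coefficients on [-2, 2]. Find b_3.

b_3 = 1/2 ∫_{-2}^{2} φ(s) sin(3*pi*s/2) ds.
Split the integral at the breakpoints.
∫_{-2}^{-1} (0) sin(3*pi*s/2) ds = 0.
Directly, an antiderivative of (-4) sin(3*pi*s/2) is 8*cos(3*pi*s/2)/(3*pi); evaluating from -1 to 1: ∫_{-1}^{1} (-4) sin(3*pi*s/2) ds = (0) - (0) = 0.
Directly, an antiderivative of (-5) sin(3*pi*s/2) is 10*cos(3*pi*s/2)/(3*pi); evaluating from 1 to 2: ∫_{1}^{2} (-5) sin(3*pi*s/2) ds = (-10/(3*pi)) - (0) = -10/(3*pi).
Summing the pieces and multiplying by (1/2) gives b_3 = -5/(3*pi).

-5/(3*pi)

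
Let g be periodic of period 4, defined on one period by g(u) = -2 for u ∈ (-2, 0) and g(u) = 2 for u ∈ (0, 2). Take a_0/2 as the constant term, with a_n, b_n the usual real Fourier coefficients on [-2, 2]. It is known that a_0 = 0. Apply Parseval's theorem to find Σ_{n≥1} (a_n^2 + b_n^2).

Parseval: a_0^2/2 + Σ_{n≥1} (a_n^2+b_n^2) = 1/2 ∫_{-2}^{2} g(u)^2 du = 8.
Subtract a_0^2/2 = 0: Σ (a_n^2+b_n^2) = 8.

8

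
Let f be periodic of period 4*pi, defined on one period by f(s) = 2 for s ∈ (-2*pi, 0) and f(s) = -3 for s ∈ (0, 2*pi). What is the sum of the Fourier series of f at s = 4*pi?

-1/2

s = 4*pi differs from s = 0 by 1 full period(s), and the series is 4*pi-periodic.
At s = 0 the one-sided limits are f(0^-) = 2 and f(0^+) = -3.
By Dirichlet's theorem the series converges to their average, [(2) + (-3)]/2 = -1/2.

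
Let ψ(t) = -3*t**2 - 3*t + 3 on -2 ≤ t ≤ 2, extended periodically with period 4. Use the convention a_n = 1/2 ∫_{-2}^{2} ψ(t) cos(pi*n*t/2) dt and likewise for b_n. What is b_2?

6/pi

b_2 = 1/2 ∫_{-2}^{2} ψ(t) sin(pi*t) dt.
Integrating by parts twice (tabular method), an antiderivative of (-3*t**2 - 3*t + 3) sin(pi*t) is 3*t**2*cos(pi*t)/pi - 6*t*sin(pi*t)/pi**2 + 3*t*cos(pi*t)/pi - 3*sin(pi*t)/pi**2 - 3*cos(pi*t)/pi - 6*cos(pi*t)/pi**3; evaluating from -2 to 2: ∫_{-2}^{2} (-3*t**2 - 3*t + 3) sin(pi*t) dt = (-6/pi**3 + 15/pi) - (-6/pi**3 + 3/pi) = 12/pi.
Hence b_2 = (1/2)·(12/pi) = 6/pi.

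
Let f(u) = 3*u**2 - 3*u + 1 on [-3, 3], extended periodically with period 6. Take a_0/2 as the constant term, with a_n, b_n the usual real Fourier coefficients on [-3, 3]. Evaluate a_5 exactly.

a_5 = 1/3 ∫_{-3}^{3} f(u) cos(5*pi*u/3) du.
Integrating by parts twice (tabular method), an antiderivative of (3*u**2 - 3*u + 1) cos(5*pi*u/3) is 9*u**2*sin(5*pi*u/3)/(5*pi) - 9*u*sin(5*pi*u/3)/(5*pi) + 54*u*cos(5*pi*u/3)/(25*pi**2) - 162*sin(5*pi*u/3)/(125*pi**3) + 3*sin(5*pi*u/3)/(5*pi) - 27*cos(5*pi*u/3)/(25*pi**2); evaluating from -3 to 3: ∫_{-3}^{3} (3*u**2 - 3*u + 1) cos(5*pi*u/3) du = (-27/(5*pi**2)) - (189/(25*pi**2)) = -324/(25*pi**2).
Hence a_5 = (1/3)·(-324/(25*pi**2)) = -108/(25*pi**2).

-108/(25*pi**2)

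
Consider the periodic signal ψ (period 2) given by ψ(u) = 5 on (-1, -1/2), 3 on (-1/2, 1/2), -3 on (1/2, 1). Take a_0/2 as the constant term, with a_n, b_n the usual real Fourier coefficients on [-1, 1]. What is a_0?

4

a_0 = ∫_{-1}^{1} ψ(u) du = 4.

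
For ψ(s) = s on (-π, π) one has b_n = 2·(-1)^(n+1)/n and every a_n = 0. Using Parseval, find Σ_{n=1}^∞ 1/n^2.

pi**2/6

Parseval: Σ b_n^2 = (1/π) ∫_{-π}^{π} ψ(s)^2 ds = 2*pi**2/3.
Σ b_n^2 = Σ 4/n^2, so Σ 1/n^2 = (2*pi**2/3)/4 = pi**2/6.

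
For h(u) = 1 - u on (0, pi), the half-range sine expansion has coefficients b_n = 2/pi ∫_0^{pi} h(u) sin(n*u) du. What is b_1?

-2 + 4/pi

b_1 = 2/pi ∫_0^{pi} (1 - u) sin(u) du.
Integrating by parts (boundary term plus one more integral), an antiderivative of (1 - u) sin(u) is u*cos(u) - sin(u) - cos(u); evaluating from 0 to pi: ∫_{0}^{pi} (1 - u) sin(u) du = (1 - pi) - (-1) = 2 - pi.
Hence b_1 = (2/pi)·(2 - pi) = -2 + 4/pi.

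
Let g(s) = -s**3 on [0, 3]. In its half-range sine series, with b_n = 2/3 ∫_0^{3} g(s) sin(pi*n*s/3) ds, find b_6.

-3/(2*pi**3) + 9/pi

b_6 = 2/3 ∫_0^{3} (-s**3) sin(2*pi*s) ds.
Integrating by parts three times (tabular method), an antiderivative of (-s**3) sin(2*pi*s) is s**3*cos(2*pi*s)/(2*pi) - 3*s**2*sin(2*pi*s)/(4*pi**2) - 3*s*cos(2*pi*s)/(4*pi**3) + 3*sin(2*pi*s)/(8*pi**4); evaluating from 0 to 3: ∫_{0}^{3} (-s**3) sin(2*pi*s) ds = (9*(-1 + 6*pi**2)/(4*pi**3)) - (0) = 9*(-1 + 6*pi**2)/(4*pi**3).
Hence b_6 = (2/3)·(9*(-1 + 6*pi**2)/(4*pi**3)) = -3/(2*pi**3) + 9/pi.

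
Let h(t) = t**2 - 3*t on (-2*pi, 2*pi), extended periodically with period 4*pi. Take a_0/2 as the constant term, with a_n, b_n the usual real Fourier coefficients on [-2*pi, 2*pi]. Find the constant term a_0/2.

4*pi**2/3

a_0 = (1/(2*pi)) ∫_{-2*pi}^{2*pi} h(t) dt = (1/(2*pi)) · (16*pi**3/3) = 8*pi**2/3.
So the constant term a_0/2 = 4*pi**2/3.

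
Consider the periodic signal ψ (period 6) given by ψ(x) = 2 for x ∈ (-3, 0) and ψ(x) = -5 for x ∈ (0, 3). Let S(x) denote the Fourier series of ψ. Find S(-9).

-3/2

x = -9 differs from x = -3 by -1 full period(s), and the series is 6-periodic.
At x = -3 the one-sided limits are ψ(-3^-) = -5 and ψ(-3^+) = 2.
By Dirichlet's theorem the series converges to their average, [(-5) + (2)]/2 = -3/2.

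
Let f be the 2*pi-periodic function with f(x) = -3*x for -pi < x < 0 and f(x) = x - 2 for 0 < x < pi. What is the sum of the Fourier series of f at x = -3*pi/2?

-2 + pi/2

x = -3*pi/2 differs from x = pi/2 by -1 full period(s), and the series is 2*pi-periodic.
f is continuous at x = pi/2 with value -2 + pi/2, so the series converges to -2 + pi/2 there.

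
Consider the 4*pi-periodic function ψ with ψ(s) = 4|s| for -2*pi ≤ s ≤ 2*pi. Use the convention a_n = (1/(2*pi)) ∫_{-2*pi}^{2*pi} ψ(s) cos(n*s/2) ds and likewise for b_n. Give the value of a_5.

-32/(25*pi)

a_5 = (1/(2*pi)) ∫_{-2*pi}^{2*pi} ψ(s) cos(5*s/2) ds.
ψ is even and cos(5*s/2) is even, so the integrand is even and a_5 = 1/pi ∫_0^{2*pi} ψ(s) cos(5*s/2) ds.
Integrating by parts (boundary term plus one more integral), an antiderivative of (4*s) cos(5*s/2) is 8*s*sin(5*s/2)/5 + 16*cos(5*s/2)/25; evaluating from 0 to 2*pi: ∫_{0}^{2*pi} (4*s) cos(5*s/2) ds = (-16/25) - (16/25) = -32/25.
Hence a_5 = (1/pi)·(-32/25) = -32/(25*pi).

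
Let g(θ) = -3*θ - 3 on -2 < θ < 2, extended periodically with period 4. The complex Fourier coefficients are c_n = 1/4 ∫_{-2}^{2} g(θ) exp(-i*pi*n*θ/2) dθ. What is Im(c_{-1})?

Since g is real-valued, Im(c_{-1}) = -1/4 ∫_{-2}^{2} g(θ) sin(-pi*θ/2) dθ = b_{1}/2.
Integrating by parts (boundary term plus one more integral), an antiderivative of (-3*θ - 3) sin(-pi*θ/2) is -6*θ*cos(pi*θ/2)/pi + 12*sin(pi*θ/2)/pi**2 - 6*cos(pi*θ/2)/pi; evaluating from -2 to 2: ∫_{-2}^{2} (-3*θ - 3) sin(-pi*θ/2) dθ = (18/pi) - (-6/pi) = 24/pi.
Hence Im(c_{-1}) = (-1/4)·(24/pi) = -6/pi.

-6/pi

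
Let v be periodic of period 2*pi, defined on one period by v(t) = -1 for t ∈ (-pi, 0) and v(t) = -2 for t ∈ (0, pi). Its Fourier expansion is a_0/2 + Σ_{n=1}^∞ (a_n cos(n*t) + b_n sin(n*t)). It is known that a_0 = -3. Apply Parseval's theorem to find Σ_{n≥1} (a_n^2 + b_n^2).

1/2

Parseval: a_0^2/2 + Σ_{n≥1} (a_n^2+b_n^2) = 1/pi ∫_{-pi}^{pi} v(t)^2 dt = 5.
Subtract a_0^2/2 = 9/2: Σ (a_n^2+b_n^2) = 1/2.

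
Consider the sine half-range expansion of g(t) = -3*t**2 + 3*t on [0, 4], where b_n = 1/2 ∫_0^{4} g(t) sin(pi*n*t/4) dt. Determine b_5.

24*(16 - 75*pi**2)/(125*pi**3)

b_5 = 1/2 ∫_0^{4} (-3*t**2 + 3*t) sin(5*pi*t/4) dt.
Integrating by parts twice (tabular method), an antiderivative of (-3*t**2 + 3*t) sin(5*pi*t/4) is 12*t**2*cos(5*pi*t/4)/(5*pi) - 96*t*sin(5*pi*t/4)/(25*pi**2) - 12*t*cos(5*pi*t/4)/(5*pi) + 48*sin(5*pi*t/4)/(25*pi**2) - 384*cos(5*pi*t/4)/(125*pi**3); evaluating from 0 to 4: ∫_{0}^{4} (-3*t**2 + 3*t) sin(5*pi*t/4) dt = (48*(8 - 75*pi**2)/(125*pi**3)) - (-384/(125*pi**3)) = 48*(16 - 75*pi**2)/(125*pi**3).
Hence b_5 = (1/2)·(48*(16 - 75*pi**2)/(125*pi**3)) = 24*(16 - 75*pi**2)/(125*pi**3).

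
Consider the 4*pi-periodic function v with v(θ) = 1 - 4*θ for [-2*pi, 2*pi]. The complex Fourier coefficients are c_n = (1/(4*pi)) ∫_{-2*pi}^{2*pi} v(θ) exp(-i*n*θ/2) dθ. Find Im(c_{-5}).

-8/5

Since v is real-valued, Im(c_{-5}) = -(1/(4*pi)) ∫_{-2*pi}^{2*pi} v(θ) sin(-5*θ/2) dθ = b_{5}/2.
Integrating by parts (boundary term plus one more integral), an antiderivative of (1 - 4*θ) sin(-5*θ/2) is -8*θ*cos(5*θ/2)/5 + 16*sin(5*θ/2)/25 + 2*cos(5*θ/2)/5; evaluating from -2*pi to 2*pi: ∫_{-2*pi}^{2*pi} (1 - 4*θ) sin(-5*θ/2) dθ = (-2/5 + 16*pi/5) - (-16*pi/5 - 2/5) = 32*pi/5.
Hence Im(c_{-5}) = (-1/(4*pi))·(32*pi/5) = -8/5.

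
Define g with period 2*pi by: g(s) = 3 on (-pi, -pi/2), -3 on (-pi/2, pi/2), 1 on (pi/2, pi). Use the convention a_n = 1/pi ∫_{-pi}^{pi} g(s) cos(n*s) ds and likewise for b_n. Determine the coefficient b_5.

-2/(5*pi)

b_5 = 1/pi ∫_{-pi}^{pi} g(s) sin(5*s) ds.
Split the integral at the breakpoints.
Directly, an antiderivative of (3) sin(5*s) is -3*cos(5*s)/5; evaluating from -pi to -pi/2: ∫_{-pi}^{-pi/2} (3) sin(5*s) ds = (0) - (3/5) = -3/5.
Directly, an antiderivative of (-3) sin(5*s) is 3*cos(5*s)/5; evaluating from -pi/2 to pi/2: ∫_{-pi/2}^{pi/2} (-3) sin(5*s) ds = (0) - (0) = 0.
Directly, an antiderivative of (1) sin(5*s) is -cos(5*s)/5; evaluating from pi/2 to pi: ∫_{pi/2}^{pi} (1) sin(5*s) ds = (1/5) - (0) = 1/5.
Summing the pieces and multiplying by (1/pi) gives b_5 = -2/(5*pi).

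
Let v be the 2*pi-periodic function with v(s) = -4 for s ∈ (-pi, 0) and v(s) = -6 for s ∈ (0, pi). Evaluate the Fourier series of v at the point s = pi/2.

v is continuous at s = pi/2 with value -6, so the series converges to -6 there.

-6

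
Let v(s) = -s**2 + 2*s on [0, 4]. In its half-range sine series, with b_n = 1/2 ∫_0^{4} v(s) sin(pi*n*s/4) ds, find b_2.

b_2 = 1/2 ∫_0^{4} (-s**2 + 2*s) sin(pi*s/2) ds.
Integrating by parts twice (tabular method), an antiderivative of (-s**2 + 2*s) sin(pi*s/2) is 2*s**2*cos(pi*s/2)/pi - 8*s*sin(pi*s/2)/pi**2 - 4*s*cos(pi*s/2)/pi + 8*sin(pi*s/2)/pi**2 - 16*cos(pi*s/2)/pi**3; evaluating from 0 to 4: ∫_{0}^{4} (-s**2 + 2*s) sin(pi*s/2) ds = (-16/pi**3 + 16/pi) - (-16/pi**3) = 16/pi.
Hence b_2 = (1/2)·(16/pi) = 8/pi.

8/pi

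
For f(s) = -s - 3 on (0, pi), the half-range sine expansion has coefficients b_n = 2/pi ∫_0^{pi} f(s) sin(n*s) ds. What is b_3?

b_3 = 2/pi ∫_0^{pi} (-s - 3) sin(3*s) ds.
Integrating by parts (boundary term plus one more integral), an antiderivative of (-s - 3) sin(3*s) is s*cos(3*s)/3 - sin(3*s)/9 + cos(3*s); evaluating from 0 to pi: ∫_{0}^{pi} (-s - 3) sin(3*s) ds = (-pi/3 - 1) - (1) = -2 - pi/3.
Hence b_3 = (2/pi)·(-2 - pi/3) = -4/pi - 2/3.

-4/pi - 2/3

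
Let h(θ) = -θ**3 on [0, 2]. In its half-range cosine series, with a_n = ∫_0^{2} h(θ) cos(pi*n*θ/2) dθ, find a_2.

a_2 = ∫_0^{2} (-θ**3) cos(pi*θ) dθ.
Integrating by parts three times (tabular method), an antiderivative of (-θ**3) cos(pi*θ) is -θ**3*sin(pi*θ)/pi - 3*θ**2*cos(pi*θ)/pi**2 + 6*θ*sin(pi*θ)/pi**3 + 6*cos(pi*θ)/pi**4; evaluating from 0 to 2: ∫_{0}^{2} (-θ**3) cos(pi*θ) dθ = (6*(1 - 2*pi**2)/pi**4) - (6/pi**4) = -12/pi**2.
Hence a_2 = -12/pi**2.

-12/pi**2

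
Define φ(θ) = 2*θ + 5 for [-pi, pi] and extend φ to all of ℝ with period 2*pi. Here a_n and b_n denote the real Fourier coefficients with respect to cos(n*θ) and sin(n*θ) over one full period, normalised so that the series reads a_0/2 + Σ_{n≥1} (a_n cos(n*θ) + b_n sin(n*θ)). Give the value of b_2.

b_2 = 1/pi ∫_{-pi}^{pi} φ(θ) sin(2*θ) dθ.
Integrating by parts (boundary term plus one more integral), an antiderivative of (2*θ + 5) sin(2*θ) is -θ*cos(2*θ) + sin(2*θ)/2 - 5*cos(2*θ)/2; evaluating from -pi to pi: ∫_{-pi}^{pi} (2*θ + 5) sin(2*θ) dθ = (-pi - 5/2) - (-5/2 + pi) = -2*pi.
Hence b_2 = (1/pi)·(-2*pi) = -2.

-2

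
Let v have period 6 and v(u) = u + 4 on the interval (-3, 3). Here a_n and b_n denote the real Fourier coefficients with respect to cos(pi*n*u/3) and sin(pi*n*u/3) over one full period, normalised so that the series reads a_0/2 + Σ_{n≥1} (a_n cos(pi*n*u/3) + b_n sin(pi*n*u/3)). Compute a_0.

a_0 = 1/3 ∫_{-3}^{3} v(u) du = 1/3 · (24) = 8.

8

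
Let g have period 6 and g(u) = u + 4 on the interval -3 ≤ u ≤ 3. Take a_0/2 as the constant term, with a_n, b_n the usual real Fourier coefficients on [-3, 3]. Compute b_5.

6/(5*pi)

b_5 = 1/3 ∫_{-3}^{3} g(u) sin(5*pi*u/3) du.
Integrating by parts (boundary term plus one more integral), an antiderivative of (u + 4) sin(5*pi*u/3) is -3*u*cos(5*pi*u/3)/(5*pi) + 9*sin(5*pi*u/3)/(25*pi**2) - 12*cos(5*pi*u/3)/(5*pi); evaluating from -3 to 3: ∫_{-3}^{3} (u + 4) sin(5*pi*u/3) du = (21/(5*pi)) - (3/(5*pi)) = 18/(5*pi).
Hence b_5 = (1/3)·(18/(5*pi)) = 6/(5*pi).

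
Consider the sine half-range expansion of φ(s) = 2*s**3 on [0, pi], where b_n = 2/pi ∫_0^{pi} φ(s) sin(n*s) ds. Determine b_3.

-8/9 + 4*pi**2/3

b_3 = 2/pi ∫_0^{pi} (2*s**3) sin(3*s) ds.
Integrating by parts three times (tabular method), an antiderivative of (2*s**3) sin(3*s) is -2*s**3*cos(3*s)/3 + 2*s**2*sin(3*s)/3 + 4*s*cos(3*s)/9 - 4*sin(3*s)/27; evaluating from 0 to pi: ∫_{0}^{pi} (2*s**3) sin(3*s) ds = (2*pi*(-2 + 3*pi**2)/9) - (0) = 2*pi*(-2 + 3*pi**2)/9.
Hence b_3 = (2/pi)·(2*pi*(-2 + 3*pi**2)/9) = -8/9 + 4*pi**2/3.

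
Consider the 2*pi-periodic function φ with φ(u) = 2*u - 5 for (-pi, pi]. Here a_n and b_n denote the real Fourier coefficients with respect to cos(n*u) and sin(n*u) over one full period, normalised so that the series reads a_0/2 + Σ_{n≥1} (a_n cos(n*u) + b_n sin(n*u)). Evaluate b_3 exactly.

b_3 = 1/pi ∫_{-pi}^{pi} φ(u) sin(3*u) du.
Integrating by parts (boundary term plus one more integral), an antiderivative of (2*u - 5) sin(3*u) is -2*u*cos(3*u)/3 + 2*sin(3*u)/9 + 5*cos(3*u)/3; evaluating from -pi to pi: ∫_{-pi}^{pi} (2*u - 5) sin(3*u) du = (-5/3 + 2*pi/3) - (-2*pi/3 - 5/3) = 4*pi/3.
Hence b_3 = (1/pi)·(4*pi/3) = 4/3.

4/3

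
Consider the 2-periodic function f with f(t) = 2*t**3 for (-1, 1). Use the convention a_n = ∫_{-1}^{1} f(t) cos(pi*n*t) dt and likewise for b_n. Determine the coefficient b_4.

(3/8 - pi**2)/pi**3

b_4 = ∫_{-1}^{1} f(t) sin(4*pi*t) dt.
f is odd and sin(4*pi*t) is odd, so the integrand is even and b_4 = 2 ∫_0^{1} f(t) sin(4*pi*t) dt.
Integrating by parts three times (tabular method), an antiderivative of (2*t**3) sin(4*pi*t) is -t**3*cos(4*pi*t)/(2*pi) + 3*t**2*sin(4*pi*t)/(8*pi**2) + 3*t*cos(4*pi*t)/(16*pi**3) - 3*sin(4*pi*t)/(64*pi**4); evaluating from 0 to 1: ∫_{0}^{1} (2*t**3) sin(4*pi*t) dt = ((3 - 8*pi**2)/(16*pi**3)) - (0) = (3 - 8*pi**2)/(16*pi**3).
Hence b_4 = 2·((3 - 8*pi**2)/(16*pi**3)) = (3/8 - pi**2)/pi**3.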